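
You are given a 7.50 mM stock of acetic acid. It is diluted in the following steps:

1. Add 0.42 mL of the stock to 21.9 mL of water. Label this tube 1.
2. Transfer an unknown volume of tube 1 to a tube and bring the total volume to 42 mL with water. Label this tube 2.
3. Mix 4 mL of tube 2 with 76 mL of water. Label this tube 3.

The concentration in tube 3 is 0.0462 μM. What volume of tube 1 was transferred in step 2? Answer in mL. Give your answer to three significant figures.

Step 1: 0.42 mL + 21.9 mL = 22.32 mL total → factor 22.32/0.42 = 53.143
Step 2: v brought to 42 mL → factor = 42 mL/v
Step 3: 4 mL + 76 mL = 80 mL total → factor 80/4 = 20
Product of known-step factors = 1062.9
Overall factor = 7.50 mM / (0.0462 μM) = 1.6234 × 10^5
Step-2 factor = 1.6234 × 10^5 / 1062.9 = 152.74
v = 42 mL / 152.74 = 0.275 mL

0.275 mL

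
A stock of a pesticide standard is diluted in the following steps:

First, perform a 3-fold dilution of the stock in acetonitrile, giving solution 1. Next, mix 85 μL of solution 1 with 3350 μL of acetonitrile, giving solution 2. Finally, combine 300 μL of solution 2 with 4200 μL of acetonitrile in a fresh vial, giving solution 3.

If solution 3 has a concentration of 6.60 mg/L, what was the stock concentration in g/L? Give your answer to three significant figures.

Step 1: 3-fold → factor 3
Step 2: 85 μL + 3350 μL = 3435 μL total → factor 3435/85 = 40.412
Step 3: 300 μL + 4200 μL = 4500 μL total → factor 4500/300 = 15
Overall dilution factor = 3 × 40.412 × 15 = 1818.5
Stock = 6.60 mg/L × 1818.5 = 1.200 × 10^4 mg/L = 12.0 g/L

12.0 g/L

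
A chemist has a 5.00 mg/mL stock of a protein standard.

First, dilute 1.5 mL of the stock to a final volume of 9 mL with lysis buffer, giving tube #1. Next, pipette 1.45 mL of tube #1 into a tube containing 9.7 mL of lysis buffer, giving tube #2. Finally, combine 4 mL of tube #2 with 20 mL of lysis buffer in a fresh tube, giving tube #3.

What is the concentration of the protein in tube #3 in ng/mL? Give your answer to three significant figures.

1.81 × 10^4 ng/mL

Step 1: 1.5 mL brought to 9 mL → factor 9/1.5 = 6
Step 2: 1.45 mL + 9.7 mL = 11.15 mL total → factor 11.15/1.45 = 7.6897
Step 3: 4 mL + 20 mL = 24 mL total → factor 24/4 = 6
Overall dilution factor = 6 × 7.6897 × 6 = 276.83
Final = 5.00 mg/mL / 276.83 = 0.01806 mg/mL = 1.81 × 10^4 ng/mL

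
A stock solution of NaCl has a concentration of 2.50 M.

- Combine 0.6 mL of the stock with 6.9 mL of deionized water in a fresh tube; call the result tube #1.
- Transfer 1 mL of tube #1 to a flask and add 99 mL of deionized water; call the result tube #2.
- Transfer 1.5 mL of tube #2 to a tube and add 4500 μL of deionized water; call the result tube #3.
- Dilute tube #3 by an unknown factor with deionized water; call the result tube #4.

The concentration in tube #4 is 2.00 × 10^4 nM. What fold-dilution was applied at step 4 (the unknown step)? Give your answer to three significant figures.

Step 1: 0.6 mL + 6.9 mL = 7.5 mL total → factor 7.5/0.6 = 12.5
Step 2: 1 mL + 99 mL = 100 mL total → factor 100/1 = 100
Step 3: 1.5 mL + 4500 μL = 6 mL total → factor 6/1.5 = 4
Step 4: unknown factor x
Product of known-step factors = 5000
Overall factor = 2.50 M / (2.00 × 10^4 nM) = 1.25 × 10^5
x = 1.25 × 10^5 / 5000 = 25.0

25.0-fold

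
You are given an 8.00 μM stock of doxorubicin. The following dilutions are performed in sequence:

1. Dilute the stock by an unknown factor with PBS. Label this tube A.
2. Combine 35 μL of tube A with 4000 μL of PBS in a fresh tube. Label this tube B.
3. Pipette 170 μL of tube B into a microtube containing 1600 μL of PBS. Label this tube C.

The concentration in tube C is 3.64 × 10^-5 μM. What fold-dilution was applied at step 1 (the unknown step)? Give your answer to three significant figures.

183-fold

Step 1: unknown factor x
Step 2: 35 μL + 4000 μL = 4035 μL total → factor 4035/35 = 115.29
Step 3: 170 μL + 1600 μL = 1770 μL total → factor 1770/170 = 10.412
Product of known-step factors = 1200.3
Overall factor = 8.00 μM / (3.64 × 10^-5 μM) = 2.1978 × 10^5
x = 2.1978 × 10^5 / 1200.3 = 183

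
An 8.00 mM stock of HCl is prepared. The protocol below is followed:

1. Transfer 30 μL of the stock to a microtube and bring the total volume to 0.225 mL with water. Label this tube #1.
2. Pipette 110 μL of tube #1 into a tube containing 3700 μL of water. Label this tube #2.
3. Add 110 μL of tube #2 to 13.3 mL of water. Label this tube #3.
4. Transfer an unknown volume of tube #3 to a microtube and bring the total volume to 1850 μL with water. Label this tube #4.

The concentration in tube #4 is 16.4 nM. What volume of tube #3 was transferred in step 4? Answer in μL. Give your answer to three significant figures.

120 μL

Step 1: 30 μL brought to 0.225 mL → factor 225/30 = 7.5
Step 2: 110 μL + 3700 μL = 3810 μL total → factor 3810/110 = 34.636
Step 3: 110 μL + 13.3 mL = 13410 μL total → factor 13410/110 = 121.91
Step 4: v brought to 1850 μL → factor = 1850 μL/v
Product of known-step factors = 31669
Overall factor = 8.00 mM / (16.4 nM) = 4.878 × 10^5
Step-4 factor = 4.878 × 10^5 / 31669 = 15.403
v = 1850 μL / 15.403 = 120 μL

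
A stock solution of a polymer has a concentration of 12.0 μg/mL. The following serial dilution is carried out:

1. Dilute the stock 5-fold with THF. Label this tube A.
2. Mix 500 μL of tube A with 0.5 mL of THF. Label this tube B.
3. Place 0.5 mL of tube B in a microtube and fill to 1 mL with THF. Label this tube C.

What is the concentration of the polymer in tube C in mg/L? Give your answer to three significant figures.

0.600 mg/L

Step 1: 5-fold → factor 5
Step 2: 500 μL + 0.5 mL = 1000 μL total → factor 1000/500 = 2
Step 3: 0.5 mL brought to 1 mL → factor 1/0.5 = 2
Overall dilution factor = 5 × 2 × 2 = 20
Final = 12.0 μg/mL / 20 = 0.6000 μg/mL = 0.600 mg/L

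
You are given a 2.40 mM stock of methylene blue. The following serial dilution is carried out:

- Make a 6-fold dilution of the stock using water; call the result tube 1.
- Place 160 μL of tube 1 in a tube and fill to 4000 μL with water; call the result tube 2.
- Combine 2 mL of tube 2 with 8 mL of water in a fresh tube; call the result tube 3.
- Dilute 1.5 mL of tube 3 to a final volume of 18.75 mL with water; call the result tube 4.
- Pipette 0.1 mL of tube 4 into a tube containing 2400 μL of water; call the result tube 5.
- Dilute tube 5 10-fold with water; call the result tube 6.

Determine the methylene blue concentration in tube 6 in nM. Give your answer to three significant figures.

1.02 nM

Step 1: 6-fold → factor 6
Step 2: 160 μL brought to 4000 μL → factor 4000/160 = 25
Step 3: 2 mL + 8 mL = 10 mL total → factor 10/2 = 5
Step 4: 1.5 mL brought to 18.75 mL → factor 18.75/1.5 = 12.5
Step 5: 0.1 mL + 2400 μL = 2.5 mL total → factor 2.5/0.1 = 25
Step 6: 10-fold → factor 10
Overall dilution factor = 6 × 25 × 5 × 12.5 × 25 × 10 = 2.3438 × 10^6
Final = 2.40 mM / 2.3438 × 10^6 = 1.024 × 10^-6 mM = 1.02 nM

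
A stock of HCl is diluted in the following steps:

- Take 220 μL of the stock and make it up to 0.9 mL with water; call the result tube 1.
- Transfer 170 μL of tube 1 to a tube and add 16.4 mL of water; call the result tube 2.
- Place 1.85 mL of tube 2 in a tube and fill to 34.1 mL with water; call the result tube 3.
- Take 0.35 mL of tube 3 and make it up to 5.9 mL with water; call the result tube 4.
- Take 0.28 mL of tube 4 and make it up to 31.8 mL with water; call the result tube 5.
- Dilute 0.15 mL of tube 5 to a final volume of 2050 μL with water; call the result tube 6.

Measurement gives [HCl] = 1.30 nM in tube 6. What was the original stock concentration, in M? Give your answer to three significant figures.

Step 1: 220 μL brought to 0.9 mL → factor 900/220 = 4.0909
Step 2: 170 μL + 16.4 mL = 16570 μL total → factor 16570/170 = 97.471
Step 3: 1.85 mL brought to 34.1 mL → factor 34.1/1.85 = 18.432
Step 4: 0.35 mL brought to 5.9 mL → factor 5.9/0.35 = 16.857
Step 5: 0.28 mL brought to 31.8 mL → factor 31.8/0.28 = 113.57
Step 6: 0.15 mL brought to 2050 μL → factor 2.05/0.15 = 13.667
Overall dilution factor = 4.0909 × 97.471 × 18.432 × 16.857 × 113.57 × 13.667 = 1.9231 × 10^8
Stock = 1.30 nM × 1.9231 × 10^8 = 2.500 × 10^8 nM = 0.250 M

0.250 M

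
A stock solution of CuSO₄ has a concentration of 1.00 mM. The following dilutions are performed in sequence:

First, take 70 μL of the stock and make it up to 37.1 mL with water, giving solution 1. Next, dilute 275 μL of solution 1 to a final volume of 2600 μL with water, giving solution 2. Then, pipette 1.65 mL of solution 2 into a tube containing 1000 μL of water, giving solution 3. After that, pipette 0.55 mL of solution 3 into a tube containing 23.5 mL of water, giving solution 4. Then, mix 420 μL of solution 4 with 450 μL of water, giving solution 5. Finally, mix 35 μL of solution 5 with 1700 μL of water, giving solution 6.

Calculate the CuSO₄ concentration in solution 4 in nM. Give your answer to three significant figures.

Step 1: 70 μL brought to 37.1 mL → factor 37100/70 = 530
Step 2: 275 μL brought to 2600 μL → factor 2600/275 = 9.4545
Step 3: 1.65 mL + 1000 μL = 2.65 mL total → factor 2.65/1.65 = 1.6061
Step 4: 0.55 mL + 23.5 mL = 24.05 mL total → factor 24.05/0.55 = 43.727
Dilution factor through solution 4 = 530 × 9.4545 × 1.6061 × 43.727 = 3.5191 × 10^5
[solution 4] = 1.00 mM / 3.5191 × 10^5 = 2.842 × 10^-6 mM = 2.84 nM

2.84 nM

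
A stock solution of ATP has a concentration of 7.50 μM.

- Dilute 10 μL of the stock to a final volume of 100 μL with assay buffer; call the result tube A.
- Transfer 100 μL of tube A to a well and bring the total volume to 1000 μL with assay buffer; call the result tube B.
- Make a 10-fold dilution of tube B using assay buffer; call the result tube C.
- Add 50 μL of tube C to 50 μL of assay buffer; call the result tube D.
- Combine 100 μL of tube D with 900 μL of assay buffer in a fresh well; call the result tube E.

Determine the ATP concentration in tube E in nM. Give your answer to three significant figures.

Step 1: 10 μL brought to 100 μL → factor 100/10 = 10
Step 2: 100 μL brought to 1000 μL → factor 1000/100 = 10
Step 3: 10-fold → factor 10
Step 4: 50 μL + 50 μL = 100 μL total → factor 100/50 = 2
Step 5: 100 μL + 900 μL = 1000 μL total → factor 1000/100 = 10
Overall dilution factor = 10 × 10 × 10 × 2 × 10 = 20000
Final = 7.50 μM / 20000 = 0.0003750 μM = 0.375 nM

0.375 nM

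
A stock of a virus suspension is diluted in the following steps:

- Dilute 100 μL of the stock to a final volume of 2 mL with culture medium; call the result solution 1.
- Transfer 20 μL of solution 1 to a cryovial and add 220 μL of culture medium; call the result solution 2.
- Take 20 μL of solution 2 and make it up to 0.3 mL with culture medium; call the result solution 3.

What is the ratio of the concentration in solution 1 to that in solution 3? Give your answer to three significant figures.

Step 1: 100 μL brought to 2 mL → factor 2000/100 = 20
Step 2: 20 μL + 220 μL = 240 μL total → factor 240/20 = 12
Step 3: 20 μL brought to 0.3 mL → factor 300/20 = 15
Dilution factor to solution 1 = 20; to solution 3 = 3600
[solution 1]/[solution 3] = (factor to solution 3)/(factor to solution 1) = 3600/20 = 180

180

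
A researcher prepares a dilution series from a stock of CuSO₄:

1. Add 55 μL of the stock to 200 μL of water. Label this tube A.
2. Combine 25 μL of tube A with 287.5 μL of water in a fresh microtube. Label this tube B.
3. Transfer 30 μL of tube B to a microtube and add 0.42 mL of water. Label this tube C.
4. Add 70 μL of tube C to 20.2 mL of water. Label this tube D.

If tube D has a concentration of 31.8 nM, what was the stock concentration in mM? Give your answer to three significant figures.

8.01 mM

Step 1: 55 μL + 200 μL = 255 μL total → factor 255/55 = 4.6364
Step 2: 25 μL + 287.5 μL = 312.5 μL total → factor 312.5/25 = 12.5
Step 3: 30 μL + 0.42 mL = 450 μL total → factor 450/30 = 15
Step 4: 70 μL + 20.2 mL = 20270 μL total → factor 20270/70 = 289.57
Overall dilution factor = 4.6364 × 12.5 × 15 × 289.57 = 2.5173 × 10^5
Stock = 31.8 nM × 2.5173 × 10^5 = 8.005 × 10^6 nM = 8.01 mM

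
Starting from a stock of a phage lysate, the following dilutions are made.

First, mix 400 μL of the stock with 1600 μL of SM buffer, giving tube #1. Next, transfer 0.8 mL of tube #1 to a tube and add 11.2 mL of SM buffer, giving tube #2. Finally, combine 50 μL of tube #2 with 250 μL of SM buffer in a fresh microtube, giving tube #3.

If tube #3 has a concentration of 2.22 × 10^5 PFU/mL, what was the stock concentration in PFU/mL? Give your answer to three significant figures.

Step 1: 400 μL + 1600 μL = 2000 μL total → factor 2000/400 = 5
Step 2: 0.8 mL + 11.2 mL = 12 mL total → factor 12/0.8 = 15
Step 3: 50 μL + 250 μL = 300 μL total → factor 300/50 = 6
Overall dilution factor = 5 × 15 × 6 = 450
Stock = 2.22 × 10^5 PFU/mL × 450 = 9.99 × 10^7 PFU/mL

9.99 × 10^7 PFU/mL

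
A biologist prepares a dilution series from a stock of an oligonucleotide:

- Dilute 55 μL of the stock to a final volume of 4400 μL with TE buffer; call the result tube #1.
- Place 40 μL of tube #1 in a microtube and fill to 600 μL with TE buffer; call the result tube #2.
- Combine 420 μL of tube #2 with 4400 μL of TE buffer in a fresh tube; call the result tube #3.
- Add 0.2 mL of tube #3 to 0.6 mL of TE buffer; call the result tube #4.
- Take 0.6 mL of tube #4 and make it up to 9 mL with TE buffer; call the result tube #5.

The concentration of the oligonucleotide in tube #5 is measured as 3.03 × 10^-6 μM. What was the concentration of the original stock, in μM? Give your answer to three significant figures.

Step 1: 55 μL brought to 4400 μL → factor 4400/55 = 80
Step 2: 40 μL brought to 600 μL → factor 600/40 = 15
Step 3: 420 μL + 4400 μL = 4820 μL total → factor 4820/420 = 11.476
Step 4: 0.2 mL + 0.6 mL = 0.8 mL total → factor 0.8/0.2 = 4
Step 5: 0.6 mL brought to 9 mL → factor 9/0.6 = 15
Overall dilution factor = 80 × 15 × 11.476 × 4 × 15 = 8.2629 × 10^5
Stock = 3.03 × 10^-6 μM × 8.2629 × 10^5 = 2.50 μM

2.50 μM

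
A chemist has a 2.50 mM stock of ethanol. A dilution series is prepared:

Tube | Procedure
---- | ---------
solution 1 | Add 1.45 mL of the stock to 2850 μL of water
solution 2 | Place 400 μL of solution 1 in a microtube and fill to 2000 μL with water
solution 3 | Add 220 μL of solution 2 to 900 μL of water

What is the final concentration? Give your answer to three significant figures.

0.0331 mM

Step 1: 1.45 mL + 2850 μL = 4.3 mL total → factor 4.3/1.45 = 2.9655
Step 2: 400 μL brought to 2000 μL → factor 2000/400 = 5
Step 3: 220 μL + 900 μL = 1120 μL total → factor 1120/220 = 5.0909
Overall dilution factor = 2.9655 × 5 × 5.0909 = 75.486
Final = 2.50 mM / 75.486 = 0.0331 mM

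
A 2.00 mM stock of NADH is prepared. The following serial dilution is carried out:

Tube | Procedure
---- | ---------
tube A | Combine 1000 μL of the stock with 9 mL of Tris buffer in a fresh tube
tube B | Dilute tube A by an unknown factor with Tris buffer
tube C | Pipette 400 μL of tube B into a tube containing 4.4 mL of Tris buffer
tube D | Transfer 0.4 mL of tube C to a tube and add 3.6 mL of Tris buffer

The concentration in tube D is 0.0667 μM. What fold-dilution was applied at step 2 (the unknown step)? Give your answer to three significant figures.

25.0-fold

Step 1: 1000 μL + 9 mL = 10000 μL total → factor 10000/1000 = 10
Step 2: unknown factor x
Step 3: 400 μL + 4.4 mL = 4800 μL total → factor 4800/400 = 12
Step 4: 0.4 mL + 3.6 mL = 4 mL total → factor 4/0.4 = 10
Product of known-step factors = 1200
Overall factor = 2.00 mM / (0.0667 μM) = 29985
x = 29985 / 1200 = 25.0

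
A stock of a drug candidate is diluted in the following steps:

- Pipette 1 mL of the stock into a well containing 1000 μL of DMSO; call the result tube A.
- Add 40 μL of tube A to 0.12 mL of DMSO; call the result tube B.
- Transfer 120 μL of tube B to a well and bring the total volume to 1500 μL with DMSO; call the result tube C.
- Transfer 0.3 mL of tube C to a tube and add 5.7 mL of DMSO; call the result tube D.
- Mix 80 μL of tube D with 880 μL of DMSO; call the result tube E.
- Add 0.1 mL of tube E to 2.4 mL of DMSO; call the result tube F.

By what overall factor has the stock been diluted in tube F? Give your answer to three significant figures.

Step 1: 1 mL + 1000 μL = 2 mL total → factor 2/1 = 2
Step 2: 40 μL + 0.12 mL = 160 μL total → factor 160/40 = 4
Step 3: 120 μL brought to 1500 μL → factor 1500/120 = 12.5
Step 4: 0.3 mL + 5.7 mL = 6 mL total → factor 6/0.3 = 20
Step 5: 80 μL + 880 μL = 960 μL total → factor 960/80 = 12
Step 6: 0.1 mL + 2.4 mL = 2.5 mL total → factor 2.5/0.1 = 25
Overall dilution factor = 2 × 4 × 12.5 × 20 × 12 × 25 = 6 × 10^5

6.00 × 10^5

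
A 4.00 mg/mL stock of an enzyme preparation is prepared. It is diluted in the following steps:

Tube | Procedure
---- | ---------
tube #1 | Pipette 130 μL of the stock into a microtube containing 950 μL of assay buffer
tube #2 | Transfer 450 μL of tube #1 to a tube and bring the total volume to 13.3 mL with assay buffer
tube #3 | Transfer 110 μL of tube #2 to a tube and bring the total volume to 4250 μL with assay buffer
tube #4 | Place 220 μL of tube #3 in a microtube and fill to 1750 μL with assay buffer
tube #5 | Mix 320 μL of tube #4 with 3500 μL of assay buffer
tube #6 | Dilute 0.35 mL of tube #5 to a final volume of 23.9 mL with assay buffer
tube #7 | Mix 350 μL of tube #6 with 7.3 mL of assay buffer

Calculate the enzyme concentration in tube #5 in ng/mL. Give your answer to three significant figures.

Step 1: 130 μL + 950 μL = 1080 μL total → factor 1080/130 = 8.3077
Step 2: 450 μL brought to 13.3 mL → factor 13300/450 = 29.556
Step 3: 110 μL brought to 4250 μL → factor 4250/110 = 38.636
Step 4: 220 μL brought to 1750 μL → factor 1750/220 = 7.9545
Step 5: 320 μL + 3500 μL = 3820 μL total → factor 3820/320 = 11.938
Dilution factor through tube #5 = 8.3077 × 29.556 × 38.636 × 7.9545 × 11.938 = 9.0083 × 10^5
[tube #5] = 4.00 mg/mL / 9.0083 × 10^5 = 4.440 × 10^-6 mg/mL = 4.44 ng/mL

4.44 ng/mL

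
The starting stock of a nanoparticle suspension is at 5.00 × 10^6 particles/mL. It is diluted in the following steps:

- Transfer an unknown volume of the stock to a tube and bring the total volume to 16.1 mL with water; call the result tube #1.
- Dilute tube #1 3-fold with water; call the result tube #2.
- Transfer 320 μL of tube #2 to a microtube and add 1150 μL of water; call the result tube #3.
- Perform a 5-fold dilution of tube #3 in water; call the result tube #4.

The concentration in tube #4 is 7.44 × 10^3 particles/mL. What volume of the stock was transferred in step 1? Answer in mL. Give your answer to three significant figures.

1.65 mL

Step 1: v brought to 16.1 mL → factor = 16.1 mL/v
Step 2: 3-fold → factor 3
Step 3: 320 μL + 1150 μL = 1470 μL total → factor 1470/320 = 4.5938
Step 4: 5-fold → factor 5
Product of known-step factors = 68.906
Overall factor = 5.00 × 10^6 particles/mL / (7.44 × 10^3 particles/mL) = 672.04
Step-1 factor = 672.04 / 68.906 = 9.753
v = 16.1 mL / 9.753 = 1.65 mL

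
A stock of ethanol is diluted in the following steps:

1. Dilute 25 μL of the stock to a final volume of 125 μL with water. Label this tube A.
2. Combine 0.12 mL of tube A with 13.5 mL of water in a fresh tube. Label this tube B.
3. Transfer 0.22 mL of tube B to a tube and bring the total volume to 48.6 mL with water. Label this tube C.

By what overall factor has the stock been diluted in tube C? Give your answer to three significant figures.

Step 1: 25 μL brought to 125 μL → factor 125/25 = 5
Step 2: 0.12 mL + 13.5 mL = 13.62 mL total → factor 13.62/0.12 = 113.5
Step 3: 0.22 mL brought to 48.6 mL → factor 48.6/0.22 = 220.91
Overall dilution factor = 5 × 113.5 × 220.91 = 1.2537 × 10^5

1.25 × 10^5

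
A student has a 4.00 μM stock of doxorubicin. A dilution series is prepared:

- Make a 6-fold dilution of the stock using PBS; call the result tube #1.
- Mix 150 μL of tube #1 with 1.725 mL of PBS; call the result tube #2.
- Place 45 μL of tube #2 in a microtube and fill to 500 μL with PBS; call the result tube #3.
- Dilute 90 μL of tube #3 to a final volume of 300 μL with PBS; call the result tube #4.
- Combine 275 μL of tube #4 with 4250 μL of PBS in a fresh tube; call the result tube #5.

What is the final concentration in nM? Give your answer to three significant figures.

Step 1: 6-fold → factor 6
Step 2: 150 μL + 1.725 mL = 1875 μL total → factor 1875/150 = 12.5
Step 3: 45 μL brought to 500 μL → factor 500/45 = 11.111
Step 4: 90 μL brought to 300 μL → factor 300/90 = 3.3333
Step 5: 275 μL + 4250 μL = 4525 μL total → factor 4525/275 = 16.455
Overall dilution factor = 6 × 12.5 × 11.111 × 3.3333 × 16.455 = 45707
Final = 4.00 μM / 45707 = 8.751 × 10^-5 μM = 0.0875 nM

0.0875 nM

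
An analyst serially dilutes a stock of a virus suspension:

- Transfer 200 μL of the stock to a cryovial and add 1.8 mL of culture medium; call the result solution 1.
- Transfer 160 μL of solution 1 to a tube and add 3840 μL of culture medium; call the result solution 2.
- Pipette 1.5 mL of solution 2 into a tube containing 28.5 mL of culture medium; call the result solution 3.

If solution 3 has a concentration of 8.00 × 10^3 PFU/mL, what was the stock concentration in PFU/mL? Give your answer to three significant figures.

4.00 × 10^7 PFU/mL

Step 1: 200 μL + 1.8 mL = 2000 μL total → factor 2000/200 = 10
Step 2: 160 μL + 3840 μL = 4000 μL total → factor 4000/160 = 25
Step 3: 1.5 mL + 28.5 mL = 30 mL total → factor 30/1.5 = 20
Overall dilution factor = 10 × 25 × 20 = 5000
Stock = 8.00 × 10^3 PFU/mL × 5000 = 4.00 × 10^7 PFU/mL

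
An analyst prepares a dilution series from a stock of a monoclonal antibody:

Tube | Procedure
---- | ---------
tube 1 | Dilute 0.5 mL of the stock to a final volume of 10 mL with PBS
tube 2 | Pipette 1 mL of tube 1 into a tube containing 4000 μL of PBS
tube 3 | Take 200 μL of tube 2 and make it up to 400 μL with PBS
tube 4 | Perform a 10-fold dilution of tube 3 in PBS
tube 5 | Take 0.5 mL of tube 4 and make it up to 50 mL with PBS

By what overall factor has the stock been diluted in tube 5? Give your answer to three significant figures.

2.00 × 10^5

Step 1: 0.5 mL brought to 10 mL → factor 10/0.5 = 20
Step 2: 1 mL + 4000 μL = 5 mL total → factor 5/1 = 5
Step 3: 200 μL brought to 400 μL → factor 400/200 = 2
Step 4: 10-fold → factor 10
Step 5: 0.5 mL brought to 50 mL → factor 50/0.5 = 100
Overall dilution factor = 20 × 5 × 2 × 10 × 100 = 2 × 10^5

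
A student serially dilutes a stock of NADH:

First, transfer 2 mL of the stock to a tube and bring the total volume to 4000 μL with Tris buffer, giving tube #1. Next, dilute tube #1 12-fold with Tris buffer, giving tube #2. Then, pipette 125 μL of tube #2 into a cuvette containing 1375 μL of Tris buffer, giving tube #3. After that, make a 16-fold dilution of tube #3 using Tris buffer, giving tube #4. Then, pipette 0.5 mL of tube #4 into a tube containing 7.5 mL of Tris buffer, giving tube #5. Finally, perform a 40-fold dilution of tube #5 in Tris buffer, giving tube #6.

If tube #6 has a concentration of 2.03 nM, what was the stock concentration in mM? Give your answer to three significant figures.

Step 1: 2 mL brought to 4000 μL → factor 4/2 = 2
Step 2: 12-fold → factor 12
Step 3: 125 μL + 1375 μL = 1500 μL total → factor 1500/125 = 12
Step 4: 16-fold → factor 16
Step 5: 0.5 mL + 7.5 mL = 8 mL total → factor 8/0.5 = 16
Step 6: 40-fold → factor 40
Overall dilution factor = 2 × 12 × 12 × 16 × 16 × 40 = 2.9491 × 10^6
Stock = 2.03 nM × 2.9491 × 10^6 = 5.987 × 10^6 nM = 5.99 mM

5.99 mM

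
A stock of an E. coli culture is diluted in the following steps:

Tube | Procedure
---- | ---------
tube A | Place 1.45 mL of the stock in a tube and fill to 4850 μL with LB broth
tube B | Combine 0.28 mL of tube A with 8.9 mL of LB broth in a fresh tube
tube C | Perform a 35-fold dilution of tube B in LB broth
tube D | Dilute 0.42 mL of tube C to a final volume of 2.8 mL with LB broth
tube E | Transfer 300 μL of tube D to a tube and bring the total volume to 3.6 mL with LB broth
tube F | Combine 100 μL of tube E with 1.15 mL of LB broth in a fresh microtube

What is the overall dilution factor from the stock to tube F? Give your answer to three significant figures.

3.84 × 10^6

Step 1: 1.45 mL brought to 4850 μL → factor 4.85/1.45 = 3.3448
Step 2: 0.28 mL + 8.9 mL = 9.18 mL total → factor 9.18/0.28 = 32.786
Step 3: 35-fold → factor 35
Step 4: 0.42 mL brought to 2.8 mL → factor 2.8/0.42 = 6.6667
Step 5: 300 μL brought to 3.6 mL → factor 3600/300 = 12
Step 6: 100 μL + 1.15 mL = 1250 μL total → factor 1250/100 = 12.5
Overall dilution factor = 3.3448 × 32.786 × 35 × 6.6667 × 12 × 12.5 = 3.8382 × 10^6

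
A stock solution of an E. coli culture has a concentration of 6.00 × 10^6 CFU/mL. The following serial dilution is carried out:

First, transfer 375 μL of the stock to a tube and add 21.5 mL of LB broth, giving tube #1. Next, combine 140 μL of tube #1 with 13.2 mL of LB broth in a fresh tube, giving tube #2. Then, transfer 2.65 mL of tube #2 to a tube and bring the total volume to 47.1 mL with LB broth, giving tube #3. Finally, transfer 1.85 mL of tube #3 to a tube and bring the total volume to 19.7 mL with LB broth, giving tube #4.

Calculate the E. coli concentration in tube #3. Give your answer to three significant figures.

60.7 CFU/mL

Step 1: 375 μL + 21.5 mL = 21875 μL total → factor 21875/375 = 58.333
Step 2: 140 μL + 13.2 mL = 13340 μL total → factor 13340/140 = 95.286
Step 3: 2.65 mL brought to 47.1 mL → factor 47.1/2.65 = 17.774
Dilution factor through tube #3 = 58.333 × 95.286 × 17.774 = 98792
[tube #3] = 6.00 × 10^6 CFU/mL / 98792 = 60.7 CFU/mL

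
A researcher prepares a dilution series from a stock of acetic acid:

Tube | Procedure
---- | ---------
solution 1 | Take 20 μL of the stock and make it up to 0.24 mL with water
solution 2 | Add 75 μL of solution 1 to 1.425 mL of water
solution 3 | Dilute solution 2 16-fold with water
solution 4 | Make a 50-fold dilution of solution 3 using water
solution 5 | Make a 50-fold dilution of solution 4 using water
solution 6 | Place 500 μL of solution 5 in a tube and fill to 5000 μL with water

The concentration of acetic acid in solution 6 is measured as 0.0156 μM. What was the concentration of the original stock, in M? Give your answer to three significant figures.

1.50 M

Step 1: 20 μL brought to 0.24 mL → factor 240/20 = 12
Step 2: 75 μL + 1.425 mL = 1500 μL total → factor 1500/75 = 20
Step 3: 16-fold → factor 16
Step 4: 50-fold → factor 50
Step 5: 50-fold → factor 50
Step 6: 500 μL brought to 5000 μL → factor 5000/500 = 10
Overall dilution factor = 12 × 20 × 16 × 50 × 50 × 10 = 9.6 × 10^7
Stock = 0.0156 μM × 9.6 × 10^7 = 1.498 × 10^6 μM = 1.50 M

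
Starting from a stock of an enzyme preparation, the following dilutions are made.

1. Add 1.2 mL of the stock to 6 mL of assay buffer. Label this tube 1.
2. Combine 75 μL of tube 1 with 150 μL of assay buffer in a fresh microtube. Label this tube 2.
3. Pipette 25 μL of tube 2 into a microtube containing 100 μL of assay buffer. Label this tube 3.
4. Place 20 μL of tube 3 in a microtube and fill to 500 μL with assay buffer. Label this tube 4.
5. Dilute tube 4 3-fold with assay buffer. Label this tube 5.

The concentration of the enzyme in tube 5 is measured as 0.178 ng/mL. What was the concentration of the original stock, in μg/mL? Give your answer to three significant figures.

Step 1: 1.2 mL + 6 mL = 7.2 mL total → factor 7.2/1.2 = 6
Step 2: 75 μL + 150 μL = 225 μL total → factor 225/75 = 3
Step 3: 25 μL + 100 μL = 125 μL total → factor 125/25 = 5
Step 4: 20 μL brought to 500 μL → factor 500/20 = 25
Step 5: 3-fold → factor 3
Overall dilution factor = 6 × 3 × 5 × 25 × 3 = 6750
Stock = 0.178 ng/mL × 6750 = 1202 ng/mL = 1.20 μg/mL

1.20 μg/mL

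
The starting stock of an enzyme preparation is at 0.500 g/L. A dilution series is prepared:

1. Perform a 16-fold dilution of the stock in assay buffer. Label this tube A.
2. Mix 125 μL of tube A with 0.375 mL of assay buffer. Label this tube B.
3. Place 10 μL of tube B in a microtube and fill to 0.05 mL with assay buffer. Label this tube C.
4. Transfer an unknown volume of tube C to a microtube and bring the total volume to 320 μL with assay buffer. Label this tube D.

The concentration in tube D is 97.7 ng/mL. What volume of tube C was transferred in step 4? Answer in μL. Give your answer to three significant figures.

20.0 μL

Step 1: 16-fold → factor 16
Step 2: 125 μL + 0.375 mL = 500 μL total → factor 500/125 = 4
Step 3: 10 μL brought to 0.05 mL → factor 50/10 = 5
Step 4: v brought to 320 μL → factor = 320 μL/v
Product of known-step factors = 320
Overall factor = 0.500 g/L / (97.7 ng/mL) = 5117.7
Step-4 factor = 5117.7 / 320 = 15.993
v = 320 μL / 15.993 = 20.0 μL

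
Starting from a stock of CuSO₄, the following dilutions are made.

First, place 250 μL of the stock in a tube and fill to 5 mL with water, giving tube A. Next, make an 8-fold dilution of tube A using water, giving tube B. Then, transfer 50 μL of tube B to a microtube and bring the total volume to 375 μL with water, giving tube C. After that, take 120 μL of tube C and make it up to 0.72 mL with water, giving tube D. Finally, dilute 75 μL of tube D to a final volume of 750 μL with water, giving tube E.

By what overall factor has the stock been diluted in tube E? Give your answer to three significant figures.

7.20 × 10^4

Step 1: 250 μL brought to 5 mL → factor 5000/250 = 20
Step 2: 8-fold → factor 8
Step 3: 50 μL brought to 375 μL → factor 375/50 = 7.5
Step 4: 120 μL brought to 0.72 mL → factor 720/120 = 6
Step 5: 75 μL brought to 750 μL → factor 750/75 = 10
Overall dilution factor = 20 × 8 × 7.5 × 6 × 10 = 72000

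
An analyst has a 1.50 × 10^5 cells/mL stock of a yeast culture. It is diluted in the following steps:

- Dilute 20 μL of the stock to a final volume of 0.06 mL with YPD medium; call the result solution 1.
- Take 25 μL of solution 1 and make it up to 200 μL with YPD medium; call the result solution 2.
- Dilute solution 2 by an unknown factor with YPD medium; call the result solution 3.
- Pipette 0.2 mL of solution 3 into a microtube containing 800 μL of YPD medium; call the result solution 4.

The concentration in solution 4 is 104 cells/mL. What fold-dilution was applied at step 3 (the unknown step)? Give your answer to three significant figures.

12.0-fold

Step 1: 20 μL brought to 0.06 mL → factor 60/20 = 3
Step 2: 25 μL brought to 200 μL → factor 200/25 = 8
Step 3: unknown factor x
Step 4: 0.2 mL + 800 μL = 1 mL total → factor 1/0.2 = 5
Product of known-step factors = 120
Overall factor = 1.50 × 10^5 cells/mL / (104 cells/mL) = 1442.3
x = 1442.3 / 120 = 12.0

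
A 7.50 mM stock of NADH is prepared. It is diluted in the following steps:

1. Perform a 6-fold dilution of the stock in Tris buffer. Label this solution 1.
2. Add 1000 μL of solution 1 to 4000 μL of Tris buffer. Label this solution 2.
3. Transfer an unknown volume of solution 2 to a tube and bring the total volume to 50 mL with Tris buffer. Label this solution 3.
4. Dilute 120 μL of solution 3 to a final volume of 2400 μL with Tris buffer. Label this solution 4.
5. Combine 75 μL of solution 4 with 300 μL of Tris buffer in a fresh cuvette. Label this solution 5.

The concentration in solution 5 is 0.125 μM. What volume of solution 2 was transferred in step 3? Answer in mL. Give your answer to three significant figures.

2.50 mL

Step 1: 6-fold → factor 6
Step 2: 1000 μL + 4000 μL = 5000 μL total → factor 5000/1000 = 5
Step 3: v brought to 50 mL → factor = 50 mL/v
Step 4: 120 μL brought to 2400 μL → factor 2400/120 = 20
Step 5: 75 μL + 300 μL = 375 μL total → factor 375/75 = 5
Product of known-step factors = 3000
Overall factor = 7.50 mM / (0.125 μM) = 60000
Step-3 factor = 60000 / 3000 = 20
v = 50 mL / 20 = 2.50 mL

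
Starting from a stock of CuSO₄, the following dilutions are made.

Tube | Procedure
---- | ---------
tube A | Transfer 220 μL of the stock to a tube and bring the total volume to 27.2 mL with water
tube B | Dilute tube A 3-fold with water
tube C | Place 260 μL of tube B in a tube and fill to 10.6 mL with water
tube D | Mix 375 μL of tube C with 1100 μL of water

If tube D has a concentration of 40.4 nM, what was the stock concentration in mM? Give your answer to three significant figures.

Step 1: 220 μL brought to 27.2 mL → factor 27200/220 = 123.64
Step 2: 3-fold → factor 3
Step 3: 260 μL brought to 10.6 mL → factor 10600/260 = 40.769
Step 4: 375 μL + 1100 μL = 1475 μL total → factor 1475/375 = 3.9333
Overall dilution factor = 123.64 × 3 × 40.769 × 3.9333 = 59479
Stock = 40.4 nM × 59479 = 2.403 × 10^6 nM = 2.40 mM

2.40 mM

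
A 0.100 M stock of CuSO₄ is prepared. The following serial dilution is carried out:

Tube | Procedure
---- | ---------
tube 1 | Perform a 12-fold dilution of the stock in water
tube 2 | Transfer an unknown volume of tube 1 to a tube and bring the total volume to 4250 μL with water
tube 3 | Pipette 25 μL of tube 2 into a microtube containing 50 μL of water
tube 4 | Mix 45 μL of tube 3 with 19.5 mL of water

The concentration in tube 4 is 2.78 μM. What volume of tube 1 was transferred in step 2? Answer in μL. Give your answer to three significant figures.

Step 1: 12-fold → factor 12
Step 2: v brought to 4250 μL → factor = 4250 μL/v
Step 3: 25 μL + 50 μL = 75 μL total → factor 75/25 = 3
Step 4: 45 μL + 19.5 mL = 19545 μL total → factor 19545/45 = 434.33
Product of known-step factors = 15636
Overall factor = 0.100 M / (2.78 μM) = 35971
Step-2 factor = 35971 / 15636 = 2.3005
v = 4250 μL / 2.3005 = 1.85 × 10^3 μL

1.85 × 10^3 μL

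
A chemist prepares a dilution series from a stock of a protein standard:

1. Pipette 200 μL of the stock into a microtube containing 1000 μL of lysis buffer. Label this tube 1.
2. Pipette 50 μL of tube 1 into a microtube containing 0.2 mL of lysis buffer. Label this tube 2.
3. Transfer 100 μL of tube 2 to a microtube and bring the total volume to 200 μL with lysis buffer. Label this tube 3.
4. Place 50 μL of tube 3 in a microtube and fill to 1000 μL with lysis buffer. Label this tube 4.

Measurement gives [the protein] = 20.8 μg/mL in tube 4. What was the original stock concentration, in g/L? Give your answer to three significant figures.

25.0 g/L

Step 1: 200 μL + 1000 μL = 1200 μL total → factor 1200/200 = 6
Step 2: 50 μL + 0.2 mL = 250 μL total → factor 250/50 = 5
Step 3: 100 μL brought to 200 μL → factor 200/100 = 2
Step 4: 50 μL brought to 1000 μL → factor 1000/50 = 20
Overall dilution factor = 6 × 5 × 2 × 20 = 1200
Stock = 20.8 μg/mL × 1200 = 2.496 × 10^4 μg/mL = 25.0 g/L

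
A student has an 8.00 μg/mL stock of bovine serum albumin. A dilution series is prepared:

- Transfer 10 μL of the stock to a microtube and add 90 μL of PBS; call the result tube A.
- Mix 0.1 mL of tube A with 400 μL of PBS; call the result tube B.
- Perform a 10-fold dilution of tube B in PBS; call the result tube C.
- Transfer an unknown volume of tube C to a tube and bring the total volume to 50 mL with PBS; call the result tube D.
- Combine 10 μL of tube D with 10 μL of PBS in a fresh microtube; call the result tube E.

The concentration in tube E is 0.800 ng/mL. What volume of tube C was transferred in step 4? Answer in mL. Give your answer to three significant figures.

5.00 mL

Step 1: 10 μL + 90 μL = 100 μL total → factor 100/10 = 10
Step 2: 0.1 mL + 400 μL = 0.5 mL total → factor 0.5/0.1 = 5
Step 3: 10-fold → factor 10
Step 4: v brought to 50 mL → factor = 50 mL/v
Step 5: 10 μL + 10 μL = 20 μL total → factor 20/10 = 2
Product of known-step factors = 1000
Overall factor = 8.00 μg/mL / (0.800 ng/mL) = 10000
Step-4 factor = 10000 / 1000 = 10
v = 50 mL / 10 = 5.00 mL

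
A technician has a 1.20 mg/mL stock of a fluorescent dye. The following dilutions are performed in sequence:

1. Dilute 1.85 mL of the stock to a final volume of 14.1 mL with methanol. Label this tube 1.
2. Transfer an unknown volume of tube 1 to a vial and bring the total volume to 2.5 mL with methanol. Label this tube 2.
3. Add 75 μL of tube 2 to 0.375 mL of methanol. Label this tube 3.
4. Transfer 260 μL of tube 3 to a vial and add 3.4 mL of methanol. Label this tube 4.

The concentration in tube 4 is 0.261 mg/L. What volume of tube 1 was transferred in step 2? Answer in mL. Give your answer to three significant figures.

0.350 mL

Step 1: 1.85 mL brought to 14.1 mL → factor 14.1/1.85 = 7.6216
Step 2: v brought to 2.5 mL → factor = 2.5 mL/v
Step 3: 75 μL + 0.375 mL = 450 μL total → factor 450/75 = 6
Step 4: 260 μL + 3.4 mL = 3660 μL total → factor 3660/260 = 14.077
Product of known-step factors = 643.73
Overall factor = 1.20 mg/mL / (0.261 mg/L) = 4597.7
Step-2 factor = 4597.7 / 643.73 = 7.1422
v = 2.5 mL / 7.1422 = 0.350 mL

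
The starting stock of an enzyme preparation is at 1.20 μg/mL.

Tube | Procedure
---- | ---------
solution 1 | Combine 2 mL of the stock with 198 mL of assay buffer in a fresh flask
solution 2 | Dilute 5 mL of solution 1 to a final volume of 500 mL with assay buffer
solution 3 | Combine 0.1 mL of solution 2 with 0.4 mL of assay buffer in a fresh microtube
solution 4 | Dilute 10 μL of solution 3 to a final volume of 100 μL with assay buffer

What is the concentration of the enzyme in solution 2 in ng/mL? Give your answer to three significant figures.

Step 1: 2 mL + 198 mL = 200 mL total → factor 200/2 = 100
Step 2: 5 mL brought to 500 mL → factor 500/5 = 100
Dilution factor through solution 2 = 100 × 100 = 10000
[solution 2] = 1.20 μg/mL / 10000 = 0.0001200 μg/mL = 0.120 ng/mL

0.120 ng/mL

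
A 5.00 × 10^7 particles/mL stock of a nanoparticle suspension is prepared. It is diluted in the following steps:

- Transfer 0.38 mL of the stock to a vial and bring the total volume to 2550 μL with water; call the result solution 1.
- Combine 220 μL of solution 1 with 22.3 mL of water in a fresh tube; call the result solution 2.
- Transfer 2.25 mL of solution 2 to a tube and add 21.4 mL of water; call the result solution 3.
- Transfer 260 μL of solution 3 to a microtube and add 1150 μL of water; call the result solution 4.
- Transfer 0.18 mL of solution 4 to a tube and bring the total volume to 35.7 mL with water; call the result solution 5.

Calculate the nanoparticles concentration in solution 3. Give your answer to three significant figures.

6.92 × 10^3 particles/mL

Step 1: 0.38 mL brought to 2550 μL → factor 2.55/0.38 = 6.7105
Step 2: 220 μL + 22.3 mL = 22520 μL total → factor 22520/220 = 102.36
Step 3: 2.25 mL + 21.4 mL = 23.65 mL total → factor 23.65/2.25 = 10.511
Dilution factor through solution 3 = 6.7105 × 102.36 × 10.511 = 7220.2
[solution 3] = 5.00 × 10^7 particles/mL / 7220.2 = 6.92 × 10^3 particles/mL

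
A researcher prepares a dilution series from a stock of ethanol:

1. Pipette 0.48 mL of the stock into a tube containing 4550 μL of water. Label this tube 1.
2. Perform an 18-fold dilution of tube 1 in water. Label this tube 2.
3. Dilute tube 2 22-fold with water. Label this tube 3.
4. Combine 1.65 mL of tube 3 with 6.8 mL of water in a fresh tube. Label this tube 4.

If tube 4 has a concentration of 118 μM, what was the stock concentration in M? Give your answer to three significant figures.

Step 1: 0.48 mL + 4550 μL = 5.03 mL total → factor 5.03/0.48 = 10.479
Step 2: 18-fold → factor 18
Step 3: 22-fold → factor 22
Step 4: 1.65 mL + 6.8 mL = 8.45 mL total → factor 8.45/1.65 = 5.1212
Overall dilution factor = 10.479 × 18 × 22 × 5.1212 = 21252
Stock = 118 μM × 21252 = 2.508 × 10^6 μM = 2.51 M

2.51 M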